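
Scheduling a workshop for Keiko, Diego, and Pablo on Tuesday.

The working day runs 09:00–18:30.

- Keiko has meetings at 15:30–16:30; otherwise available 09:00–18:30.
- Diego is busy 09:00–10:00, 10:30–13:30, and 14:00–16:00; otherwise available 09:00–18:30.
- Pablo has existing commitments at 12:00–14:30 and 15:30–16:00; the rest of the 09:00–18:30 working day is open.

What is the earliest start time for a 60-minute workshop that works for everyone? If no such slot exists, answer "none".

Keiko free within 09:00–18:30: 09:00–15:30, 16:30–18:30.
Diego free within 09:00–18:30: 10:00–10:30, 13:30–14:00, 16:00–18:30.
Pablo free within 09:00–18:30: 09:00–12:00, 14:30–15:30, 16:00–18:30.
Keiko ∩ Diego: 10:00–10:30, 13:30–14:00, 16:30–18:30.
Keiko ∩ Diego ∩ Pablo: 10:00–10:30, 16:30–18:30.
Windows ≥ 60 min: 16:30–18:30.
Earliest such window starts at 16:30.

16:30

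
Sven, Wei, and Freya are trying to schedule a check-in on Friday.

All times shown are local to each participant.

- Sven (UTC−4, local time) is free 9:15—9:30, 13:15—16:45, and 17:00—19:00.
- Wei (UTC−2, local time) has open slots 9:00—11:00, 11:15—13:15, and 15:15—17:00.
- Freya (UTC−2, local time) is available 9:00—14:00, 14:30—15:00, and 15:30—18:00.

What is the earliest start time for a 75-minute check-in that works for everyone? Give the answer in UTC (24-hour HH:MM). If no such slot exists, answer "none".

17:30

Sven → UTC: 13:15–13:30, 17:15–20:45, 21:00–23:00.
Wei → UTC: 11:00–13:00, 13:15–15:15, 17:15–19:00.
Freya → UTC: 11:00–16:00, 16:30–17:00, 17:30–20:00.
Sven ∩ Wei: 13:15–13:30, 17:15–19:00.
Sven ∩ Wei ∩ Freya: 13:15–13:30, 17:30–19:00.
Windows ≥ 75 min: 17:30–19:00.
Earliest such window starts at 17:30.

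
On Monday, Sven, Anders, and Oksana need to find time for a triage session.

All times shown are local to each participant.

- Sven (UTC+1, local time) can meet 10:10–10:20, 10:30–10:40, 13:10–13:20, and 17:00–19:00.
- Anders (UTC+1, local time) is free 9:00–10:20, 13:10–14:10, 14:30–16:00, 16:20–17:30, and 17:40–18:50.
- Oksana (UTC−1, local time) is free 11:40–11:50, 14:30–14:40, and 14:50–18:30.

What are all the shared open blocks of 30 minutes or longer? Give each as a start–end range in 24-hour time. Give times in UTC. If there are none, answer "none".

16:00–16:30, 16:40–17:50

Sven → UTC: 09:10–09:20, 09:30–09:40, 12:10–12:20, 16:00–18:00.
Anders → UTC: 08:00–09:20, 12:10–13:10, 13:30–15:00, 15:20–16:30, 16:40–17:50.
Oksana → UTC: 12:40–12:50, 15:30–15:40, 15:50–19:30.
Sven ∩ Anders: 09:10–09:20, 12:10–12:20, 16:00–16:30, 16:40–17:50.
Sven ∩ Anders ∩ Oksana: 16:00–16:30, 16:40–17:50.
Windows ≥ 30 min: 16:00–16:30, 16:40–17:50.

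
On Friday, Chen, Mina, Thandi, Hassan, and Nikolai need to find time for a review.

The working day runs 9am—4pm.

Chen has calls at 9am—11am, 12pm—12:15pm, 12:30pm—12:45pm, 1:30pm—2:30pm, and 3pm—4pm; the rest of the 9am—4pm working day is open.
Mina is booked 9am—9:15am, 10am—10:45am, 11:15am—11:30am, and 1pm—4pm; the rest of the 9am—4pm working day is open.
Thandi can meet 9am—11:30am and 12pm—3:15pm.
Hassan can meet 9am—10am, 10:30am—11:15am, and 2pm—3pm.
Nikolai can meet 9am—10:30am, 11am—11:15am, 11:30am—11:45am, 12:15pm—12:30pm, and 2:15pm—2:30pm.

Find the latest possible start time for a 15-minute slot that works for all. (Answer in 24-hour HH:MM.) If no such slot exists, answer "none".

Chen free within 09:00–16:00: 11:00–12:00, 12:15–12:30, 12:45–13:30, 14:30–15:00.
Mina free within 09:00–16:00: 09:15–10:00, 10:45–11:15, 11:30–13:00.
Chen ∩ Mina: 11:00–11:15, 11:30–12:00, 12:15–12:30, 12:45–13:00.
Chen ∩ Mina ∩ Thandi: 11:00–11:15, 12:15–12:30, 12:45–13:00.
Chen ∩ Mina ∩ Thandi ∩ Hassan: 11:00–11:15.
Chen ∩ Mina ∩ Thandi ∩ Hassan ∩ Nikolai: 11:00–11:15.
Windows ≥ 15 min: 11:00–11:15.
Latest start in the last window 11:00–11:15 is 11:15 − 15 min = 11:00.

11:00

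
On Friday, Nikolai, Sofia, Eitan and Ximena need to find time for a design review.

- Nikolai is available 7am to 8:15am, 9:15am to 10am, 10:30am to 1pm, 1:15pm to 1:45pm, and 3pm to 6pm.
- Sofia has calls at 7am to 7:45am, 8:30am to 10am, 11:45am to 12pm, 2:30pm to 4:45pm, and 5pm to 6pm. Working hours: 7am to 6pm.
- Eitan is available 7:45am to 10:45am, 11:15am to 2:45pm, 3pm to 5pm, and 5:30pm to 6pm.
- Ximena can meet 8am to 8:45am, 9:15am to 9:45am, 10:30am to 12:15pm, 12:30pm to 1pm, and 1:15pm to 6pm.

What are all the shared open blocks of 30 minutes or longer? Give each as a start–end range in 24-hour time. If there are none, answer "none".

11:15–11:45, 12:30–13:00, 13:15–13:45

Sofia free within 07:00–18:00: 07:45–08:30, 10:00–11:45, 12:00–14:30, 16:45–17:00.
Nikolai ∩ Sofia: 07:45–08:15, 10:30–11:45, 12:00–13:00, 13:15–13:45, 16:45–17:00.
Nikolai ∩ Sofia ∩ Eitan: 07:45–08:15, 10:30–10:45, 11:15–11:45, 12:00–13:00, 13:15–13:45, 16:45–17:00.
Nikolai ∩ Sofia ∩ Eitan ∩ Ximena: 08:00–08:15, 10:30–10:45, 11:15–11:45, 12:00–12:15, 12:30–13:00, 13:15–13:45, 16:45–17:00.
Windows ≥ 30 min: 11:15–11:45, 12:30–13:00, 13:15–13:45.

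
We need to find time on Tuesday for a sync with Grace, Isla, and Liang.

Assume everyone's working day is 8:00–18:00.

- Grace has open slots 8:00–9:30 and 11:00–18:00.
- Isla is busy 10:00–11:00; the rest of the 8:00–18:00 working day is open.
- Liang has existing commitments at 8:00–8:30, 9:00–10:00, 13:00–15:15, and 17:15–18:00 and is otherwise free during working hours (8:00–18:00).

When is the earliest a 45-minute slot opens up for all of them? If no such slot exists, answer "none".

Isla free within 08:00–18:00: 08:00–10:00, 11:00–18:00.
Liang free within 08:00–18:00: 08:30–09:00, 10:00–13:00, 15:15–17:15.
Grace ∩ Isla: 08:00–09:30, 11:00–18:00.
Grace ∩ Isla ∩ Liang: 08:30–09:00, 11:00–13:00, 15:15–17:15.
Windows ≥ 45 min: 11:00–13:00, 15:15–17:15.
Earliest such window starts at 11:00.

11:00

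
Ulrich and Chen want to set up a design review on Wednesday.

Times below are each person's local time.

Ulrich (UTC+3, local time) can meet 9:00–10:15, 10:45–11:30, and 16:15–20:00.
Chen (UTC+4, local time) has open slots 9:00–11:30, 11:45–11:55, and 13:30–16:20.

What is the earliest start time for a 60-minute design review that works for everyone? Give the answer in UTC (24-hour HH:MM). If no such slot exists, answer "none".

06:00

Ulrich → UTC: 06:00–07:15, 07:45–08:30, 13:15–17:00.
Chen → UTC: 05:00–07:30, 07:45–07:55, 09:30–12:20.
Ulrich ∩ Chen: 06:00–07:15, 07:45–07:55.
Windows ≥ 60 min: 06:00–07:15.
Earliest such window starts at 06:00.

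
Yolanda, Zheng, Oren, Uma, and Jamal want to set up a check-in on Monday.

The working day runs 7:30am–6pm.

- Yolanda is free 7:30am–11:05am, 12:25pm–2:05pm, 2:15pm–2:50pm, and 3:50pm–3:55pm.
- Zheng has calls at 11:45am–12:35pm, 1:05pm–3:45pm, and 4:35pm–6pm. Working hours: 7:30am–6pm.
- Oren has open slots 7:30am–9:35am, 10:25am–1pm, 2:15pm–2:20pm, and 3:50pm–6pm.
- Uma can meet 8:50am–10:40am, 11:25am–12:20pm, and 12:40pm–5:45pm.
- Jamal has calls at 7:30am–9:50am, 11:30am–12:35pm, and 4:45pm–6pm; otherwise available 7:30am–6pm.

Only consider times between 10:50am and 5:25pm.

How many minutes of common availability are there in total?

25 minutes

Zheng free within 07:30–18:00: 07:30–11:45, 12:35–13:05, 15:45–16:35.
Jamal free within 07:30–18:00: 09:50–11:30, 12:35–16:45.
Yolanda ∩ Zheng: 07:30–11:05, 12:35–13:05, 15:50–15:55.
Yolanda ∩ Zheng ∩ Oren: 07:30–09:35, 10:25–11:05, 12:35–13:00, 15:50–15:55.
Yolanda ∩ Zheng ∩ Oren ∩ Uma: 08:50–09:35, 10:25–10:40, 12:40–13:00, 15:50–15:55.
Yolanda ∩ Zheng ∩ Oren ∩ Uma ∩ Jamal: 10:25–10:40, 12:40–13:00, 15:50–15:55.
Restricted to 10:50–17:25: 12:40–13:00, 15:50–15:55.
Total common minutes: 20 + 5 = 25.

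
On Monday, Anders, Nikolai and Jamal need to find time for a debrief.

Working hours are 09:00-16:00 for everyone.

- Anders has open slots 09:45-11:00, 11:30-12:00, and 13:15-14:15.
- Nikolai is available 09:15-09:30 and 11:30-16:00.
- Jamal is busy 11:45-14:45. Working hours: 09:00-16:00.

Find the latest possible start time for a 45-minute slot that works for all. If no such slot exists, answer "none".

none

Jamal free within 09:00–16:00: 09:00–11:45, 14:45–16:00.
Anders ∩ Nikolai: 11:30–12:00, 13:15–14:15.
Anders ∩ Nikolai ∩ Jamal: 11:30–11:45.
Windows ≥ 45 min: (none).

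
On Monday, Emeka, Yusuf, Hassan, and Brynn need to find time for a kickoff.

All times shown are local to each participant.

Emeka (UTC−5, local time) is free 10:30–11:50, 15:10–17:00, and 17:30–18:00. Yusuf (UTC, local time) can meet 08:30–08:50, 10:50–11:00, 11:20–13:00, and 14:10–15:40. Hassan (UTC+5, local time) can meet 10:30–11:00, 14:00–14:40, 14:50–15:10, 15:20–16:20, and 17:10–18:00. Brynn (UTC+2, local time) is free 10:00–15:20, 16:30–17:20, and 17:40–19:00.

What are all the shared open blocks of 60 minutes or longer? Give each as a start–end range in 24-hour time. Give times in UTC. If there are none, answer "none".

Emeka → UTC: 15:30–16:50, 20:10–22:00, 22:30–23:00.
Yusuf → UTC: 08:30–08:50, 10:50–11:00, 11:20–13:00, 14:10–15:40.
Hassan → UTC: 05:30–06:00, 09:00–09:40, 09:50–10:10, 10:20–11:20, 12:10–13:00.
Brynn → UTC: 08:00–13:20, 14:30–15:20, 15:40–17:00.
Emeka ∩ Yusuf: 15:30–15:40.
Emeka ∩ Yusuf ∩ Hassan: (none).
Emeka ∩ Yusuf ∩ Hassan ∩ Brynn: (none).
Windows ≥ 60 min: (none).

none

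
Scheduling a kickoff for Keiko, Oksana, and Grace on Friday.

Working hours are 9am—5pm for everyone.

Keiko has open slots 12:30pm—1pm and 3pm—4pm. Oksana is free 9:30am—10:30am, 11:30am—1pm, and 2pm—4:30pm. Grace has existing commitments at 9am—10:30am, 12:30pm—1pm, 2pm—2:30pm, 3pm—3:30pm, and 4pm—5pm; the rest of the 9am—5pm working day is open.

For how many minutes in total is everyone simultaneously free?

Grace free within 09:00–17:00: 10:30–12:30, 13:00–14:00, 14:30–15:00, 15:30–16:00.
Keiko ∩ Oksana: 12:30–13:00, 15:00–16:00.
Keiko ∩ Oksana ∩ Grace: 15:30–16:00.
Total common minutes: 30.

30 minutes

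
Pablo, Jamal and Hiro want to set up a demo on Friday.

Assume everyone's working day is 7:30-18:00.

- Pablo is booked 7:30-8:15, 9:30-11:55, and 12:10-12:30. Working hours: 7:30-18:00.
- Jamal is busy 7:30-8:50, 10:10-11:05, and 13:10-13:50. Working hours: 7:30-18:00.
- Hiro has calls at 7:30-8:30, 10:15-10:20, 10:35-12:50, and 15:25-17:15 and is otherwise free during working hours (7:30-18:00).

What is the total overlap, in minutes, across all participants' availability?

200 minutes

Pablo free within 07:30–18:00: 08:15–09:30, 11:55–12:10, 12:30–18:00.
Jamal free within 07:30–18:00: 08:50–10:10, 11:05–13:10, 13:50–18:00.
Hiro free within 07:30–18:00: 08:30–10:15, 10:20–10:35, 12:50–15:25, 17:15–18:00.
Pablo ∩ Jamal: 08:50–09:30, 11:55–12:10, 12:30–13:10, 13:50–18:00.
Pablo ∩ Jamal ∩ Hiro: 08:50–09:30, 12:50–13:10, 13:50–15:25, 17:15–18:00.
Total common minutes: 40 + 20 + 95 + 45 = 200.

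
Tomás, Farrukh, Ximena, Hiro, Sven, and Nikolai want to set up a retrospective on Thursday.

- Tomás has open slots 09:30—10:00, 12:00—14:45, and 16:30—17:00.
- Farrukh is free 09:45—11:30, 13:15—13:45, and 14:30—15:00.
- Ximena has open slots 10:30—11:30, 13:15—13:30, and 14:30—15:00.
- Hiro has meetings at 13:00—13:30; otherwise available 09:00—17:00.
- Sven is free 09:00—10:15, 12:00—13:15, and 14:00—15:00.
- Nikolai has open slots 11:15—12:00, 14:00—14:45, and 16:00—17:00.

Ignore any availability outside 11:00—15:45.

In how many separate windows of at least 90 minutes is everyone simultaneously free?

0

Hiro free within 09:00–17:00: 09:00–13:00, 13:30–17:00.
Tomás ∩ Farrukh: 09:45–10:00, 13:15–13:45, 14:30–14:45.
Tomás ∩ Farrukh ∩ Ximena: 13:15–13:30, 14:30–14:45.
Tomás ∩ Farrukh ∩ Ximena ∩ Hiro: 14:30–14:45.
Tomás ∩ Farrukh ∩ Ximena ∩ Hiro ∩ Sven: 14:30–14:45.
Tomás ∩ Farrukh ∩ Ximena ∩ Hiro ∩ Sven ∩ Nikolai: 14:30–14:45.
Restricted to 11:00–15:45: 14:30–14:45.
Windows ≥ 90 min: (none).
That's 0 windows.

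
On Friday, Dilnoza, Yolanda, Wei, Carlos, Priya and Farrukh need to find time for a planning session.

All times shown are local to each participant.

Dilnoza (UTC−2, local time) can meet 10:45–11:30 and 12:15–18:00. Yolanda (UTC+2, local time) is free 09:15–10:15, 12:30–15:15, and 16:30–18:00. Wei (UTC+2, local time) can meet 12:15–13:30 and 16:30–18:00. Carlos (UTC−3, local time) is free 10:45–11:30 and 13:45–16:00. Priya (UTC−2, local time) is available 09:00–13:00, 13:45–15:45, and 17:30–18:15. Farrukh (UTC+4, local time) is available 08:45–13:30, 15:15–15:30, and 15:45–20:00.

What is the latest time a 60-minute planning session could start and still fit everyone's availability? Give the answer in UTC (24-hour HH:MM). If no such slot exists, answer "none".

Dilnoza → UTC: 12:45–13:30, 14:15–20:00.
Yolanda → UTC: 07:15–08:15, 10:30–13:15, 14:30–16:00.
Wei → UTC: 10:15–11:30, 14:30–16:00.
Carlos → UTC: 13:45–14:30, 16:45–19:00.
Priya → UTC: 11:00–15:00, 15:45–17:45, 19:30–20:15.
Farrukh → UTC: 04:45–09:30, 11:15–11:30, 11:45–16:00.
Dilnoza ∩ Yolanda: 12:45–13:15, 14:30–16:00.
Dilnoza ∩ Yolanda ∩ Wei: 14:30–16:00.
Dilnoza ∩ Yolanda ∩ Wei ∩ Carlos: (none).
Dilnoza ∩ Yolanda ∩ Wei ∩ Carlos ∩ Priya: (none).
Dilnoza ∩ Yolanda ∩ Wei ∩ Carlos ∩ Priya ∩ Farrukh: (none).
Windows ≥ 60 min: (none).

none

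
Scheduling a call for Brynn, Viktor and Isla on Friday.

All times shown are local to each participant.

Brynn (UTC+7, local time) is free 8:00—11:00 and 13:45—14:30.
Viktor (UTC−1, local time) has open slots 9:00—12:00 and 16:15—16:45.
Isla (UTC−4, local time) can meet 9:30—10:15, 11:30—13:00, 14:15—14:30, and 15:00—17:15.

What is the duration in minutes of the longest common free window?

Brynn → UTC: 01:00–04:00, 06:45–07:30.
Viktor → UTC: 10:00–13:00, 17:15–17:45.
Isla → UTC: 13:30–14:15, 15:30–17:00, 18:15–18:30, 19:00–21:15.
Brynn ∩ Viktor: (none).
Brynn ∩ Viktor ∩ Isla: (none).
No common window.

0 minutes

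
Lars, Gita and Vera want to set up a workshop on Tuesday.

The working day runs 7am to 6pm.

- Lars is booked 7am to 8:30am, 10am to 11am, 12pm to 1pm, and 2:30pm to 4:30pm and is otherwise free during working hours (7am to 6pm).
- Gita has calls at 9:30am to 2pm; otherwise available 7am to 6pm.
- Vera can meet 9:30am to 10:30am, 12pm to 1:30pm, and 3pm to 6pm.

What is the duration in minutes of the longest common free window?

90 minutes

Lars free within 07:00–18:00: 08:30–10:00, 11:00–12:00, 13:00–14:30, 16:30–18:00.
Gita free within 07:00–18:00: 07:00–09:30, 14:00–18:00.
Lars ∩ Gita: 08:30–09:30, 14:00–14:30, 16:30–18:00.
Lars ∩ Gita ∩ Vera: 16:30–18:00.
Single common window of 90 minutes.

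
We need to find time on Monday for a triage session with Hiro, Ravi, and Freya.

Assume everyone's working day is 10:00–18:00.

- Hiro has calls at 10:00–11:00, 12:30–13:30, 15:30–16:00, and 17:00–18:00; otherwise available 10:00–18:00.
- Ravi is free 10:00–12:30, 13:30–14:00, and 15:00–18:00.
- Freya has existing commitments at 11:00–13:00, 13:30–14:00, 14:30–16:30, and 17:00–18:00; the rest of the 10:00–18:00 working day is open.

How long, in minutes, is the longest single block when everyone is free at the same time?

30 minutes

Hiro free within 10:00–18:00: 11:00–12:30, 13:30–15:30, 16:00–17:00.
Freya free within 10:00–18:00: 10:00–11:00, 13:00–13:30, 14:00–14:30, 16:30–17:00.
Hiro ∩ Ravi: 11:00–12:30, 13:30–14:00, 15:00–15:30, 16:00–17:00.
Hiro ∩ Ravi ∩ Freya: 16:30–17:00.
Single common window of 30 minutes.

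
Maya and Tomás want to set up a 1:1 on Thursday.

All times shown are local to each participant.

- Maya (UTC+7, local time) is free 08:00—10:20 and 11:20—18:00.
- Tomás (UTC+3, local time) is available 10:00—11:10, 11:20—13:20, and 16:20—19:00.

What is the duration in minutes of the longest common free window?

120 minutes

Maya → UTC: 01:00–03:20, 04:20–11:00.
Tomás → UTC: 07:00–08:10, 08:20–10:20, 13:20–16:00.
Maya ∩ Tomás: 07:00–08:10, 08:20–10:20.
Common window lengths: 70, 120 min; longest is 120.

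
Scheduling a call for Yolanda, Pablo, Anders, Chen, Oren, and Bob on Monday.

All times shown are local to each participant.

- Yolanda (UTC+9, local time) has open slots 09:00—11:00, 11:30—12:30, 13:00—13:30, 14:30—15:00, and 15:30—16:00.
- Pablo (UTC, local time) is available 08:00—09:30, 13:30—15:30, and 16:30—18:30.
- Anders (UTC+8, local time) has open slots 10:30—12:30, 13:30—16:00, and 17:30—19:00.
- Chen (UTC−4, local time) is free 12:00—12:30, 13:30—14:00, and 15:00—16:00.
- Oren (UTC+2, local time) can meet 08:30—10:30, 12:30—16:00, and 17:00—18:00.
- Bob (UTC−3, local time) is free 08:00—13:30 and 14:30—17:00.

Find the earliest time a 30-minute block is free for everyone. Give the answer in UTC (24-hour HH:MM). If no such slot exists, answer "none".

none

Yolanda → UTC: 00:00–02:00, 02:30–03:30, 04:00–04:30, 05:30–06:00, 06:30–07:00.
Pablo → UTC: 08:00–09:30, 13:30–15:30, 16:30–18:30.
Anders → UTC: 02:30–04:30, 05:30–08:00, 09:30–11:00.
Chen → UTC: 16:00–16:30, 17:30–18:00, 19:00–20:00.
Oren → UTC: 06:30–08:30, 10:30–14:00, 15:00–16:00.
Bob → UTC: 11:00–16:30, 17:30–20:00.
Yolanda ∩ Pablo: (none).
Yolanda ∩ Pablo ∩ Anders: (none).
Yolanda ∩ Pablo ∩ Anders ∩ Chen: (none).
Yolanda ∩ Pablo ∩ Anders ∩ Chen ∩ Oren: (none).
Yolanda ∩ Pablo ∩ Anders ∩ Chen ∩ Oren ∩ Bob: (none).
Windows ≥ 30 min: (none).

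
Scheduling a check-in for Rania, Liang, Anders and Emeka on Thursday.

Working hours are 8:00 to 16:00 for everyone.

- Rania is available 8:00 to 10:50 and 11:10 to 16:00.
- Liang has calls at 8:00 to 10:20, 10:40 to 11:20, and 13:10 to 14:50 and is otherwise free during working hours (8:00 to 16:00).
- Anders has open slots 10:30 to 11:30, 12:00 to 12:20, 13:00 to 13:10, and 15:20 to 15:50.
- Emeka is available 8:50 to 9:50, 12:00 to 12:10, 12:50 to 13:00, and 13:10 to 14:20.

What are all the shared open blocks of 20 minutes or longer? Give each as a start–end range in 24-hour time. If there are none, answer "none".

Liang free within 08:00–16:00: 10:20–10:40, 11:20–13:10, 14:50–16:00.
Rania ∩ Liang: 10:20–10:40, 11:20–13:10, 14:50–16:00.
Rania ∩ Liang ∩ Anders: 10:30–10:40, 11:20–11:30, 12:00–12:20, 13:00–13:10, 15:20–15:50.
Rania ∩ Liang ∩ Anders ∩ Emeka: 12:00–12:10.
Windows ≥ 20 min: (none).

none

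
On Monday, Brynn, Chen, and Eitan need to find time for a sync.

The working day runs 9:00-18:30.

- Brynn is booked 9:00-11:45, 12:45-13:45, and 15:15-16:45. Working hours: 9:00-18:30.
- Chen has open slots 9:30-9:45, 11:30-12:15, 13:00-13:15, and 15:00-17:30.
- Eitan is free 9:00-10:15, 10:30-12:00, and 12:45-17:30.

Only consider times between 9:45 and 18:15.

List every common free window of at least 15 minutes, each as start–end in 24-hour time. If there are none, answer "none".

11:45–12:00, 15:00–15:15, 16:45–17:30

Brynn free within 09:00–18:30: 11:45–12:45, 13:45–15:15, 16:45–18:30.
Brynn ∩ Chen: 11:45–12:15, 15:00–15:15, 16:45–17:30.
Brynn ∩ Chen ∩ Eitan: 11:45–12:00, 15:00–15:15, 16:45–17:30.
Restricted to 09:45–18:15: 11:45–12:00, 15:00–15:15, 16:45–17:30.
Windows ≥ 15 min: 11:45–12:00, 15:00–15:15, 16:45–17:30.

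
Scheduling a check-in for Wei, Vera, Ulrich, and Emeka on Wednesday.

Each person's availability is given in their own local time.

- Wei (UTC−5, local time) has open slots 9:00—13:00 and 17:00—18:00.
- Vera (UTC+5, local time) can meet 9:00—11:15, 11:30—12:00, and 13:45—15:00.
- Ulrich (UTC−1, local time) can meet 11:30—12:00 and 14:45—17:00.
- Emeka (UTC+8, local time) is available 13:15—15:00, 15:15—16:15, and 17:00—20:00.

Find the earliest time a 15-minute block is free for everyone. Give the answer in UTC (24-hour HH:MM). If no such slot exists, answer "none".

none

Wei → UTC: 14:00–18:00, 22:00–23:00.
Vera → UTC: 04:00–06:15, 06:30–07:00, 08:45–10:00.
Ulrich → UTC: 12:30–13:00, 15:45–18:00.
Emeka → UTC: 05:15–07:00, 07:15–08:15, 09:00–12:00.
Wei ∩ Vera: (none).
Wei ∩ Vera ∩ Ulrich: (none).
Wei ∩ Vera ∩ Ulrich ∩ Emeka: (none).
Windows ≥ 15 min: (none).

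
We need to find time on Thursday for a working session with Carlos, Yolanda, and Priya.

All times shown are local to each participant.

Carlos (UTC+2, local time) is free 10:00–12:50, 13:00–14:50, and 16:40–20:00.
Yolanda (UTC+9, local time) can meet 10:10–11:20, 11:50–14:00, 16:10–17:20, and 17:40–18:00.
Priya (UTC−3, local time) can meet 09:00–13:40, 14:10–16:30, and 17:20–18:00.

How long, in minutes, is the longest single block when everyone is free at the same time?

0 minutes

Carlos → UTC: 08:00–10:50, 11:00–12:50, 14:40–18:00.
Yolanda → UTC: 01:10–02:20, 02:50–05:00, 07:10–08:20, 08:40–09:00.
Priya → UTC: 12:00–16:40, 17:10–19:30, 20:20–21:00.
Carlos ∩ Yolanda: 08:00–08:20, 08:40–09:00.
Carlos ∩ Yolanda ∩ Priya: (none).
No common window.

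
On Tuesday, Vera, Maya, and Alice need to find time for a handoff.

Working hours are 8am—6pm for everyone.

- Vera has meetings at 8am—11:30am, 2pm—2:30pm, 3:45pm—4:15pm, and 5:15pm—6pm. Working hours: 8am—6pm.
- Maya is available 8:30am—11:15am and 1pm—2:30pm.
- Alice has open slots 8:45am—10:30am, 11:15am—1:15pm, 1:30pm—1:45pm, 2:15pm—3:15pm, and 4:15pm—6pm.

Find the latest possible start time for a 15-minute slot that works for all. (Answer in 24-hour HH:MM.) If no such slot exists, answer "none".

13:30

Vera free within 08:00–18:00: 11:30–14:00, 14:30–15:45, 16:15–17:15.
Vera ∩ Maya: 13:00–14:00.
Vera ∩ Maya ∩ Alice: 13:00–13:15, 13:30–13:45.
Windows ≥ 15 min: 13:00–13:15, 13:30–13:45.
Latest start in the last window 13:30–13:45 is 13:45 − 15 min = 13:30.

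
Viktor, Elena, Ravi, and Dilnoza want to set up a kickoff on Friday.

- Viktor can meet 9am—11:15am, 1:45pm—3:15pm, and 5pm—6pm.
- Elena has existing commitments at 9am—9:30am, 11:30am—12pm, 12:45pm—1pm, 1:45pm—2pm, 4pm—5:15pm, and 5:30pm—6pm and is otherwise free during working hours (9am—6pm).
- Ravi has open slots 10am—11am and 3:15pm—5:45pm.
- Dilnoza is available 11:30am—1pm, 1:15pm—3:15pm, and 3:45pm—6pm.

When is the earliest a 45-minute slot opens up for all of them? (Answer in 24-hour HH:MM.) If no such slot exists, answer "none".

Elena free within 09:00–18:00: 09:30–11:30, 12:00–12:45, 13:00–13:45, 14:00–16:00, 17:15–17:30.
Viktor ∩ Elena: 09:30–11:15, 14:00–15:15, 17:15–17:30.
Viktor ∩ Elena ∩ Ravi: 10:00–11:00, 17:15–17:30.
Viktor ∩ Elena ∩ Ravi ∩ Dilnoza: 17:15–17:30.
Windows ≥ 45 min: (none).

none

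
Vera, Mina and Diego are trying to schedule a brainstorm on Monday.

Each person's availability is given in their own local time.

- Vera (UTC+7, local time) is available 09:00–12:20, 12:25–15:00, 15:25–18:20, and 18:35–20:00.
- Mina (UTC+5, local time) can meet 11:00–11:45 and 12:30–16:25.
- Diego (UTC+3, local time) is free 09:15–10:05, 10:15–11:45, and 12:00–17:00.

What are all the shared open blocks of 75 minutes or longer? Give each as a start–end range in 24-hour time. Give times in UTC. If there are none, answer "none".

09:00–11:20

Vera → UTC: 02:00–05:20, 05:25–08:00, 08:25–11:20, 11:35–13:00.
Mina → UTC: 06:00–06:45, 07:30–11:25.
Diego → UTC: 06:15–07:05, 07:15–08:45, 09:00–14:00.
Vera ∩ Mina: 06:00–06:45, 07:30–08:00, 08:25–11:20.
Vera ∩ Mina ∩ Diego: 06:15–06:45, 07:30–08:00, 08:25–08:45, 09:00–11:20.
Windows ≥ 75 min: 09:00–11:20.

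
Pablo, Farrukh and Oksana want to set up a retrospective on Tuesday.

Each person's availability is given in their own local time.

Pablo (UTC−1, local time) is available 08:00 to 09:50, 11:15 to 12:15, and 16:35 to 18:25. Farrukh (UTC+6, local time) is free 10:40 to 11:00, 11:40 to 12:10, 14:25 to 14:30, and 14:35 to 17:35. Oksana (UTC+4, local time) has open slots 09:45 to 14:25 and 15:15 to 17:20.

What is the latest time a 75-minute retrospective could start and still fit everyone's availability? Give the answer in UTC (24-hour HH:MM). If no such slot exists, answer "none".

Pablo → UTC: 09:00–10:50, 12:15–13:15, 17:35–19:25.
Farrukh → UTC: 04:40–05:00, 05:40–06:10, 08:25–08:30, 08:35–11:35.
Oksana → UTC: 05:45–10:25, 11:15–13:20.
Pablo ∩ Farrukh: 09:00–10:50.
Pablo ∩ Farrukh ∩ Oksana: 09:00–10:25.
Windows ≥ 75 min: 09:00–10:25.
Latest start in the last window 09:00–10:25 is 10:25 − 75 min = 09:10.

09:10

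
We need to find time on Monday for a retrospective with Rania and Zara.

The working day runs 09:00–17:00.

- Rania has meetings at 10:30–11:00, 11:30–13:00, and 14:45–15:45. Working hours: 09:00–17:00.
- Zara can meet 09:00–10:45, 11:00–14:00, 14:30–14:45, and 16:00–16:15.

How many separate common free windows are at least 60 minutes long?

Rania free within 09:00–17:00: 09:00–10:30, 11:00–11:30, 13:00–14:45, 15:45–17:00.
Rania ∩ Zara: 09:00–10:30, 11:00–11:30, 13:00–14:00, 14:30–14:45, 16:00–16:15.
Windows ≥ 60 min: 09:00–10:30, 13:00–14:00.
That's 2 windows.

2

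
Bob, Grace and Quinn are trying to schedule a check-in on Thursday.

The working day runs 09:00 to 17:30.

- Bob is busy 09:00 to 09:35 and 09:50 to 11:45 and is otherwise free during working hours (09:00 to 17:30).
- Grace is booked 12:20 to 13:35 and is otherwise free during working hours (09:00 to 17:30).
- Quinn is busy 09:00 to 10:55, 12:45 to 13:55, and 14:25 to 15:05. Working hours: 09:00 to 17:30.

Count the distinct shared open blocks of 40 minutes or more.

Bob free within 09:00–17:30: 09:35–09:50, 11:45–17:30.
Grace free within 09:00–17:30: 09:00–12:20, 13:35–17:30.
Quinn free within 09:00–17:30: 10:55–12:45, 13:55–14:25, 15:05–17:30.
Bob ∩ Grace: 09:35–09:50, 11:45–12:20, 13:35–17:30.
Bob ∩ Grace ∩ Quinn: 11:45–12:20, 13:55–14:25, 15:05–17:30.
Windows ≥ 40 min: 15:05–17:30.
That's 1 window.

1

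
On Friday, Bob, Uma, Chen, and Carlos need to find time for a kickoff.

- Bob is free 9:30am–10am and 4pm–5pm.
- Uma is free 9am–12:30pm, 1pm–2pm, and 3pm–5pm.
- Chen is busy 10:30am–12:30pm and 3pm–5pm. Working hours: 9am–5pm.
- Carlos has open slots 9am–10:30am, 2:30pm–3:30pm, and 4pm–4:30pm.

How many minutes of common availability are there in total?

Chen free within 09:00–17:00: 09:00–10:30, 12:30–15:00.
Bob ∩ Uma: 09:30–10:00, 16:00–17:00.
Bob ∩ Uma ∩ Chen: 09:30–10:00.
Bob ∩ Uma ∩ Chen ∩ Carlos: 09:30–10:00.
Total common minutes: 30.

30 minutes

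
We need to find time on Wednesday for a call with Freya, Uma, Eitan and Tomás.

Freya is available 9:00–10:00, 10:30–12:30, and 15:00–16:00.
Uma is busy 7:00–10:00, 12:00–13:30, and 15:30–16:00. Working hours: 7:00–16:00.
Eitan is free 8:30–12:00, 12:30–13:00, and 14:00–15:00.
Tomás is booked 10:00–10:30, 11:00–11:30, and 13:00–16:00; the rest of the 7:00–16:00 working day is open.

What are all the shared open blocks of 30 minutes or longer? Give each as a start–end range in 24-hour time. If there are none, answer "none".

10:30–11:00, 11:30–12:00

Uma free within 07:00–16:00: 10:00–12:00, 13:30–15:30.
Tomás free within 07:00–16:00: 07:00–10:00, 10:30–11:00, 11:30–13:00.
Freya ∩ Uma: 10:30–12:00, 15:00–15:30.
Freya ∩ Uma ∩ Eitan: 10:30–12:00.
Freya ∩ Uma ∩ Eitan ∩ Tomás: 10:30–11:00, 11:30–12:00.
Windows ≥ 30 min: 10:30–11:00, 11:30–12:00.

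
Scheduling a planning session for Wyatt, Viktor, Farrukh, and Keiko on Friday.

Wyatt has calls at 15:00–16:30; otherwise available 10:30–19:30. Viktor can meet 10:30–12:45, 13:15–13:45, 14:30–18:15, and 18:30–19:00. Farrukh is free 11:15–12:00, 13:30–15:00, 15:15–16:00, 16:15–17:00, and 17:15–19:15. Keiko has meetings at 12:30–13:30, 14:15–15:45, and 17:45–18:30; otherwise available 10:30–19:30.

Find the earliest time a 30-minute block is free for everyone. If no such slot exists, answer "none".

11:15

Wyatt free within 10:30–19:30: 10:30–15:00, 16:30–19:30.
Keiko free within 10:30–19:30: 10:30–12:30, 13:30–14:15, 15:45–17:45, 18:30–19:30.
Wyatt ∩ Viktor: 10:30–12:45, 13:15–13:45, 14:30–15:00, 16:30–18:15, 18:30–19:00.
Wyatt ∩ Viktor ∩ Farrukh: 11:15–12:00, 13:30–13:45, 14:30–15:00, 16:30–17:00, 17:15–18:15, 18:30–19:00.
Wyatt ∩ Viktor ∩ Farrukh ∩ Keiko: 11:15–12:00, 13:30–13:45, 16:30–17:00, 17:15–17:45, 18:30–19:00.
Windows ≥ 30 min: 11:15–12:00, 16:30–17:00, 17:15–17:45, 18:30–19:00.
Earliest such window starts at 11:15.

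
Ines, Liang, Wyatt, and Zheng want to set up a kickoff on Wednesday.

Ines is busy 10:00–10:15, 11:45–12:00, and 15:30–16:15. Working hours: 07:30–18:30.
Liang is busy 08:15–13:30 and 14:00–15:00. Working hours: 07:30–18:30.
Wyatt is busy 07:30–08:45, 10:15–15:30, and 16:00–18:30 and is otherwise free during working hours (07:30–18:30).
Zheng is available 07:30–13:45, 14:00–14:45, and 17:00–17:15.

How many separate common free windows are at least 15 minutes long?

Ines free within 07:30–18:30: 07:30–10:00, 10:15–11:45, 12:00–15:30, 16:15–18:30.
Liang free within 07:30–18:30: 07:30–08:15, 13:30–14:00, 15:00–18:30.
Wyatt free within 07:30–18:30: 08:45–10:15, 15:30–16:00.
Ines ∩ Liang: 07:30–08:15, 13:30–14:00, 15:00–15:30, 16:15–18:30.
Ines ∩ Liang ∩ Wyatt: (none).
Ines ∩ Liang ∩ Wyatt ∩ Zheng: (none).
Windows ≥ 15 min: (none).
That's 0 windows.

0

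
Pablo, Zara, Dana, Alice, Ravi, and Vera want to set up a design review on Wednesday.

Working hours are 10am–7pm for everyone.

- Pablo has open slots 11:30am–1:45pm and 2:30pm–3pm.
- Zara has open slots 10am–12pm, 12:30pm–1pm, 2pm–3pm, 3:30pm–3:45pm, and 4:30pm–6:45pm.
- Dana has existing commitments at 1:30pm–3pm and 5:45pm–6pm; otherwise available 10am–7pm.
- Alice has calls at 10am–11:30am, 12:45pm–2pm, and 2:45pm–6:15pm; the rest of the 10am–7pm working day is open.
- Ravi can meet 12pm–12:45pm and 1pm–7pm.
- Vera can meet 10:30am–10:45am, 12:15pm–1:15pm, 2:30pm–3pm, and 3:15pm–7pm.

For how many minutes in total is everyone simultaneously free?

Dana free within 10:00–19:00: 10:00–13:30, 15:00–17:45, 18:00–19:00.
Alice free within 10:00–19:00: 11:30–12:45, 14:00–14:45, 18:15–19:00.
Pablo ∩ Zara: 11:30–12:00, 12:30–13:00, 14:30–15:00.
Pablo ∩ Zara ∩ Dana: 11:30–12:00, 12:30–13:00.
Pablo ∩ Zara ∩ Dana ∩ Alice: 11:30–12:00, 12:30–12:45.
Pablo ∩ Zara ∩ Dana ∩ Alice ∩ Ravi: 12:30–12:45.
Pablo ∩ Zara ∩ Dana ∩ Alice ∩ Ravi ∩ Vera: 12:30–12:45.
Total common minutes: 15.

15 minutes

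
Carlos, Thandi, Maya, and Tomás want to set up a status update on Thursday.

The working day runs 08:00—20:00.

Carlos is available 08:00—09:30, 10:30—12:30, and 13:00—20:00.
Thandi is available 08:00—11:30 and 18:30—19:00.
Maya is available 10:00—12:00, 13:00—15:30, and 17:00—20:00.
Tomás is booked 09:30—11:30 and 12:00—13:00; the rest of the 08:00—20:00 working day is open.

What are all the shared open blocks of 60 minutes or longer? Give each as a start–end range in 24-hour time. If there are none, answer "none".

Tomás free within 08:00–20:00: 08:00–09:30, 11:30–12:00, 13:00–20:00.
Carlos ∩ Thandi: 08:00–09:30, 10:30–11:30, 18:30–19:00.
Carlos ∩ Thandi ∩ Maya: 10:30–11:30, 18:30–19:00.
Carlos ∩ Thandi ∩ Maya ∩ Tomás: 18:30–19:00.
Windows ≥ 60 min: (none).

none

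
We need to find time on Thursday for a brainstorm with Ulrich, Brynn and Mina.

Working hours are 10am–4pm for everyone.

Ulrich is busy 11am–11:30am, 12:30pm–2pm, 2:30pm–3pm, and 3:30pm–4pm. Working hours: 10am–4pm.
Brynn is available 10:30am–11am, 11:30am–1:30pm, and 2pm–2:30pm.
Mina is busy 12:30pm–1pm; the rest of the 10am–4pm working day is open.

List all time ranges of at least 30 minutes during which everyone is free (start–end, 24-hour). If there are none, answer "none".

10:30–11:00, 11:30–12:30, 14:00–14:30

Ulrich free within 10:00–16:00: 10:00–11:00, 11:30–12:30, 14:00–14:30, 15:00–15:30.
Mina free within 10:00–16:00: 10:00–12:30, 13:00–16:00.
Ulrich ∩ Brynn: 10:30–11:00, 11:30–12:30, 14:00–14:30.
Ulrich ∩ Brynn ∩ Mina: 10:30–11:00, 11:30–12:30, 14:00–14:30.
Windows ≥ 30 min: 10:30–11:00, 11:30–12:30, 14:00–14:30.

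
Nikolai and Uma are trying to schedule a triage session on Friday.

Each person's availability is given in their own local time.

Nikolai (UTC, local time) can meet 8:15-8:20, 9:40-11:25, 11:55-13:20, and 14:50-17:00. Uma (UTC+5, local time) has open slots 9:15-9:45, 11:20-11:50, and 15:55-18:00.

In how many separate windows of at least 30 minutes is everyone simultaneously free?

2

Nikolai → UTC: 08:15–08:20, 09:40–11:25, 11:55–13:20, 14:50–17:00.
Uma → UTC: 04:15–04:45, 06:20–06:50, 10:55–13:00.
Nikolai ∩ Uma: 10:55–11:25, 11:55–13:00.
Windows ≥ 30 min: 10:55–11:25, 11:55–13:00.
That's 2 windows.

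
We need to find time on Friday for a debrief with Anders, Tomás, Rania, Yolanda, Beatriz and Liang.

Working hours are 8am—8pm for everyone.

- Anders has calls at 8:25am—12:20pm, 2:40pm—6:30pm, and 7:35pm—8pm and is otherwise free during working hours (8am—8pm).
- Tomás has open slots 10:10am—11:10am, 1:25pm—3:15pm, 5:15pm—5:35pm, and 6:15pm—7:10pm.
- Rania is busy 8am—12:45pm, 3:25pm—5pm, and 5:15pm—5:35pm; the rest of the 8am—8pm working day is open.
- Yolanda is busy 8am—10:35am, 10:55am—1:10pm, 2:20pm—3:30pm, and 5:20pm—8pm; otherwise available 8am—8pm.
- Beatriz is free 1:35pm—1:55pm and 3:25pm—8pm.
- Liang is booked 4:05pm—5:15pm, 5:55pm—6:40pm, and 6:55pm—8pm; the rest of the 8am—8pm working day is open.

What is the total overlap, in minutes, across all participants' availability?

Anders free within 08:00–20:00: 08:00–08:25, 12:20–14:40, 18:30–19:35.
Rania free within 08:00–20:00: 12:45–15:25, 17:00–17:15, 17:35–20:00.
Yolanda free within 08:00–20:00: 10:35–10:55, 13:10–14:20, 15:30–17:20.
Liang free within 08:00–20:00: 08:00–16:05, 17:15–17:55, 18:40–18:55.
Anders ∩ Tomás: 13:25–14:40, 18:30–19:10.
Anders ∩ Tomás ∩ Rania: 13:25–14:40, 18:30–19:10.
Anders ∩ Tomás ∩ Rania ∩ Yolanda: 13:25–14:20.
Anders ∩ Tomás ∩ Rania ∩ Yolanda ∩ Beatriz: 13:35–13:55.
Anders ∩ Tomás ∩ Rania ∩ Yolanda ∩ Beatriz ∩ Liang: 13:35–13:55.
Total common minutes: 20.

20 minutes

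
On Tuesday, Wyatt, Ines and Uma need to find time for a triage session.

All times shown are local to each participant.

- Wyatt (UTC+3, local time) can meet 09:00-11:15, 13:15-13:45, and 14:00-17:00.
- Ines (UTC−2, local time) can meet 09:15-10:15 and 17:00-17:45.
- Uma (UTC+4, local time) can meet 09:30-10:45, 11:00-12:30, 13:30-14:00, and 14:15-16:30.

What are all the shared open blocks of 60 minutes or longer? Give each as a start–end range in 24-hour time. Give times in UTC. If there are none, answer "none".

Wyatt → UTC: 06:00–08:15, 10:15–10:45, 11:00–14:00.
Ines → UTC: 11:15–12:15, 19:00–19:45.
Uma → UTC: 05:30–06:45, 07:00–08:30, 09:30–10:00, 10:15–12:30.
Wyatt ∩ Ines: 11:15–12:15.
Wyatt ∩ Ines ∩ Uma: 11:15–12:15.
Windows ≥ 60 min: 11:15–12:15.

11:15–12:15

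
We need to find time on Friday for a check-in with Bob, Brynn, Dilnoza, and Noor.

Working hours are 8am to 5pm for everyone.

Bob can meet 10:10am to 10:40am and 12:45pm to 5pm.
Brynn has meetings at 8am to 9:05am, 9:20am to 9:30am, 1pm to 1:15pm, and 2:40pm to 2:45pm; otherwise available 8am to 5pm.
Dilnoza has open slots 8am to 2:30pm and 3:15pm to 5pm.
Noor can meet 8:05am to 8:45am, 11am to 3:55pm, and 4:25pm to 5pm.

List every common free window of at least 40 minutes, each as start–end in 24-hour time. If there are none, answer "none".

13:15–14:30, 15:15–15:55

Brynn free within 08:00–17:00: 09:05–09:20, 09:30–13:00, 13:15–14:40, 14:45–17:00.
Bob ∩ Brynn: 10:10–10:40, 12:45–13:00, 13:15–14:40, 14:45–17:00.
Bob ∩ Brynn ∩ Dilnoza: 10:10–10:40, 12:45–13:00, 13:15–14:30, 15:15–17:00.
Bob ∩ Brynn ∩ Dilnoza ∩ Noor: 12:45–13:00, 13:15–14:30, 15:15–15:55, 16:25–17:00.
Windows ≥ 40 min: 13:15–14:30, 15:15–15:55.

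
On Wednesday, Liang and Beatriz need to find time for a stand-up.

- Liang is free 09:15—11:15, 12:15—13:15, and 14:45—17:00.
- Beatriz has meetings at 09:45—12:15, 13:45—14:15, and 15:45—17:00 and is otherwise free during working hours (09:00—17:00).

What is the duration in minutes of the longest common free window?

60 minutes

Beatriz free within 09:00–17:00: 09:00–09:45, 12:15–13:45, 14:15–15:45.
Liang ∩ Beatriz: 09:15–09:45, 12:15–13:15, 14:45–15:45.
Common window lengths: 30, 60, 60 min; longest is 60.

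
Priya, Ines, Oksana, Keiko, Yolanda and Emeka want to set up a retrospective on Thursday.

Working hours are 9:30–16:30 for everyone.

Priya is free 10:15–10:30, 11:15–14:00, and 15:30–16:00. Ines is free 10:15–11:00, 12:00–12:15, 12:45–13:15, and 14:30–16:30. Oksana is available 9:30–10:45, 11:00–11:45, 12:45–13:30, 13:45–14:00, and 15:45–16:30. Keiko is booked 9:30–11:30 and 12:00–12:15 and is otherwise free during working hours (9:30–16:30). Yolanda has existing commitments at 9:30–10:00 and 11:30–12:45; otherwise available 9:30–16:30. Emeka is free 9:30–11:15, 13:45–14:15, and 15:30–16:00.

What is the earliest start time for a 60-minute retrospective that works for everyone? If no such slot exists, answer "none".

none

Keiko free within 09:30–16:30: 11:30–12:00, 12:15–16:30.
Yolanda free within 09:30–16:30: 10:00–11:30, 12:45–16:30.
Priya ∩ Ines: 10:15–10:30, 12:00–12:15, 12:45–13:15, 15:30–16:00.
Priya ∩ Ines ∩ Oksana: 10:15–10:30, 12:45–13:15, 15:45–16:00.
Priya ∩ Ines ∩ Oksana ∩ Keiko: 12:45–13:15, 15:45–16:00.
Priya ∩ Ines ∩ Oksana ∩ Keiko ∩ Yolanda: 12:45–13:15, 15:45–16:00.
Priya ∩ Ines ∩ Oksana ∩ Keiko ∩ Yolanda ∩ Emeka: 15:45–16:00.
Windows ≥ 60 min: (none).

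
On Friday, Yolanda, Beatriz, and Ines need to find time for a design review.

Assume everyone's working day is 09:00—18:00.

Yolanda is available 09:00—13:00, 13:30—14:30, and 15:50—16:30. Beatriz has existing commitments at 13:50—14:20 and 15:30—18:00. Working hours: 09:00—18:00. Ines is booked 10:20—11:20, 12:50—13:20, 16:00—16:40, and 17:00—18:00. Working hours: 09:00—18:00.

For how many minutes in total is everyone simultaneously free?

Beatriz free within 09:00–18:00: 09:00–13:50, 14:20–15:30.
Ines free within 09:00–18:00: 09:00–10:20, 11:20–12:50, 13:20–16:00, 16:40–17:00.
Yolanda ∩ Beatriz: 09:00–13:00, 13:30–13:50, 14:20–14:30.
Yolanda ∩ Beatriz ∩ Ines: 09:00–10:20, 11:20–12:50, 13:30–13:50, 14:20–14:30.
Total common minutes: 80 + 90 + 20 + 10 = 200.

200 minutes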